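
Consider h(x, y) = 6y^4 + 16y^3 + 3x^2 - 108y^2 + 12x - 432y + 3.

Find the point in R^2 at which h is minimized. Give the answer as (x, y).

(-2, 3)

h(x,y) separates as P(x) + Q(y) + 3, so its minimum is min P + min Q + 3.
P'(x) = 6x + 12 vanishes at x ∈ {-2}; Q'(y) = 24(y - 3)(y + 2)(y + 3) vanishes at y ∈ {-3, -2, 3}.
Local minima of P (where P''>0): P(-2)=-12. Local minima of Q: Q(-3)=378, Q(3)=-1350.
So the global minimum of h is P(-2) + Q(3) + 3 = -12 − 1350 + 3 = -1359, attained at (-2, 3).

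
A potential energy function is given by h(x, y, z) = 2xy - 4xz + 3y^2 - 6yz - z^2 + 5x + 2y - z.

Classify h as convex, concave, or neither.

neither

h is quadratic, so its Hessian is the constant matrix H = [[0, 2, -4], [2, 6, -6], [-4, -6, -2]].
Leading principal minors: 0, -4, 8.
Neither pattern holds ⇒ H is indefinite ⇒ neither convex nor concave.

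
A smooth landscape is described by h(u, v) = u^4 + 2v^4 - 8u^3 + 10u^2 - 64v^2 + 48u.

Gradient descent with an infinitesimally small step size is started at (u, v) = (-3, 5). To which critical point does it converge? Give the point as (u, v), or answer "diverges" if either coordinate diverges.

(-1, 4)

h is separable, so gradient descent decouples: u follows -∂h/∂u, v follows -∂h/∂v.
∂h/∂u = 4(u - 4)(u - 3)(u + 1); at u=-3 this is -336, so u increases.
∂h/∂v = 8v(v - 4)(v + 4); at v=5 this is 360, so v decreases.
u converges to its nearest critical value -1 (a local min of the u-part); v converges to 4. The iterate converges to (-1, 4).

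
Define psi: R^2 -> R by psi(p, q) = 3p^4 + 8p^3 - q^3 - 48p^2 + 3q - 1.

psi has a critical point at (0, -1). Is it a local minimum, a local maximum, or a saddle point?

saddle point

The mixed partial ∂²psi/∂p∂q is 0, so the Hessian at any point is diag(psi_pp, psi_qq) = diag(12(3p^2 + 4p - 8), -6q).
At (0, -1): H = diag(-96, 6).
The eigenvalues have opposite signs, so H is indefinite: a saddle point.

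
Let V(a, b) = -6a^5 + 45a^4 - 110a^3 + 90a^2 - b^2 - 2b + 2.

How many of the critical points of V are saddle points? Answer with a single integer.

V separates as a function of a plus a function of b, so ∇V=0 decouples.
∂V/∂a = -30a(a - 3)(a - 2)(a - 1) = 0 at a ∈ {0, 1, 2, 3}; ∂V/∂b = -2(b + 1) = 0 at b ∈ {-1}.
The Hessian is diagonal: diag(V_aa, V_bb). Second derivatives: V_aa(0)=180, V_aa(1)=-60, V_aa(2)=60, V_aa(3)=-180; V_bb(-1)=-2.
Saddle points occur where the two diagonal entries have opposite signs: (0, -1), (2, -1). Count: 2.

2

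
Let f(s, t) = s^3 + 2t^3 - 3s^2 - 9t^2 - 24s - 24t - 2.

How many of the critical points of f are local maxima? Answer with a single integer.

f separates as a function of s plus a function of t, so ∇f=0 decouples.
∂f/∂s = 3(s - 4)(s + 2) = 0 at s ∈ {-2, 4}; ∂f/∂t = 6(t - 4)(t + 1) = 0 at t ∈ {-1, 4}.
The Hessian is diagonal: diag(f_ss, f_tt). Second derivatives: f_ss(-2)=-18, f_ss(4)=18; f_tt(-1)=-30, f_tt(4)=30.
Local maxima occur where both diagonal entries negative: (-2, -1). Count: 1.

1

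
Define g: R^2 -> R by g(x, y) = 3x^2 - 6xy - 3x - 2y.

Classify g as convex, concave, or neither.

g is quadratic, so its Hessian is the constant matrix H = [[6, -6], [-6, 0]].
det(H) = -36, tr(H) = 6.
det(H) < 0, so H is indefinite: neither convex nor concave.

neither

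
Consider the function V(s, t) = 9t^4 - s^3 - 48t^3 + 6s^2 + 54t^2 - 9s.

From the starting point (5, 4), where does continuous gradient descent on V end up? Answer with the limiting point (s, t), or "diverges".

V is separable, so gradient descent decouples: s follows -∂V/∂s, t follows -∂V/∂t.
∂V/∂s = -3(s - 3)(s - 1); at s=5 this is -24, so s increases.
∂V/∂t = 36t(t - 3)(t - 1); at t=4 this is 432, so t decreases.
The s-coordinate has no critical point in that direction and runs off to infinity.

diverges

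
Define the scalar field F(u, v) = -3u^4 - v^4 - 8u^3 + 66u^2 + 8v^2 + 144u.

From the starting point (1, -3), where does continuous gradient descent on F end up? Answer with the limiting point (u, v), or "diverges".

diverges

F is separable, so gradient descent decouples: u follows -∂F/∂u, v follows -∂F/∂v.
∂F/∂u = -12(u - 3)(u + 1)(u + 4); at u=1 this is 240, so u decreases.
∂F/∂v = -4v(v - 2)(v + 2); at v=-3 this is 60, so v decreases.
The v-coordinate has no critical point in that direction and runs off to infinity.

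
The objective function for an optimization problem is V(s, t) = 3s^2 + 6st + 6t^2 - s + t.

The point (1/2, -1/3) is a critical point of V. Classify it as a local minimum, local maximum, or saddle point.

local minimum

The Hessian of V is constant: H = [[6, 6], [6, 12]].
det(H) = 6·12 − 6² = 36.
det(H) > 0 and tr(H) = 18 > 0, so H is positive definite and the point is a local minimum.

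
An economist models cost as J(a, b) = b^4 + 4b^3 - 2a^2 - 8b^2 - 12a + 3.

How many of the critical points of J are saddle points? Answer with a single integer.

J separates as a function of a plus a function of b, so ∇J=0 decouples.
∂J/∂a = -4(a + 3) = 0 at a ∈ {-3}; ∂J/∂b = 4b(b - 1)(b + 4) = 0 at b ∈ {-4, 0, 1}.
The Hessian is diagonal: diag(J_aa, J_bb). Second derivatives: J_aa(-3)=-4; J_bb(-4)=80, J_bb(0)=-16, J_bb(1)=20.
Saddle points occur where the two diagonal entries have opposite signs: (-3, -4), (-3, 1). Count: 2.

2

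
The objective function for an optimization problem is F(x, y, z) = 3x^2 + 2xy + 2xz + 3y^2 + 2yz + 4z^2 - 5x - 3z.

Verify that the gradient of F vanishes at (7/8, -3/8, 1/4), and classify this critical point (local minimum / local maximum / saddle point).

local minimum

∇F = (6x + 2y + 2z - 5, 2x + 6y + 2z, 2x + 2y + 8z - 3); substituting (7/8, -3/8, 1/4) gives ∇F = (0, 0, 0), so (7/8, -3/8, 1/4) is indeed a critical point.
The Hessian is constant: H = [[6, 2, 2], [2, 6, 2], [2, 2, 8]].
Leading principal minors: Δ₁ = 6, Δ₂ = 32, Δ₃ = 224.
All leading minors are positive, so H is positive definite: a local minimum.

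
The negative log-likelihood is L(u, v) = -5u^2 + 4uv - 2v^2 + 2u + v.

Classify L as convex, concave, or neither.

L is quadratic, so its Hessian is the constant matrix H = [[-10, 4], [4, -4]].
det(H) = 24, tr(H) = -14.
det(H) > 0 and tr(H) < 0, so H is negative definite everywhere: concave.

concave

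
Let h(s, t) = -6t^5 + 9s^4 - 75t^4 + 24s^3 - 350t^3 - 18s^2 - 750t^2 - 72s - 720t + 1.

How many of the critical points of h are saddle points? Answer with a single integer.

6

h separates as a function of s plus a function of t, so ∇h=0 decouples.
∂h/∂s = 36(s - 1)(s + 1)(s + 2) = 0 at s ∈ {-2, -1, 1}; ∂h/∂t = -30(t + 1)(t + 2)(t + 3)(t + 4) = 0 at t ∈ {-4, -3, -2, -1}.
The Hessian is diagonal: diag(h_ss, h_tt). Second derivatives: h_ss(-2)=108, h_ss(-1)=-72, h_ss(1)=216; h_tt(-4)=180, h_tt(-3)=-60, h_tt(-2)=60, h_tt(-1)=-180.
Saddle points occur where the two diagonal entries have opposite signs: (-2, -3), (-2, -1), (-1, -4), (-1, -2), (1, -3), (1, -1). Count: 6.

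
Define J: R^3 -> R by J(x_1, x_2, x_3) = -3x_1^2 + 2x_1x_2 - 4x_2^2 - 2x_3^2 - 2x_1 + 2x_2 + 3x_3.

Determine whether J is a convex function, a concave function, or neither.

concave

J is quadratic, so its Hessian is the constant matrix H = [[-6, 2, 0], [2, -8, 0], [0, 0, -4]].
Leading principal minors: -6, 44, -176.
Signs alternate −, +, − ⇒ H ≺ 0 ⇒ concave.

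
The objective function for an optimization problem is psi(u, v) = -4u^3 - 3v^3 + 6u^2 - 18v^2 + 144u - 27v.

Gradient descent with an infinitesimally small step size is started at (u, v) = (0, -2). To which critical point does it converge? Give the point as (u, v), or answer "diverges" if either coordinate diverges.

(-3, -3)

psi is separable, so gradient descent decouples: u follows -∂psi/∂u, v follows -∂psi/∂v.
∂psi/∂u = -12(u - 4)(u + 3); at u=0 this is 144, so u decreases.
∂psi/∂v = -9(v + 1)(v + 3); at v=-2 this is 9, so v decreases.
u converges to its nearest critical value -3 (a local min of the u-part); v converges to -3. The iterate converges to (-3, -3).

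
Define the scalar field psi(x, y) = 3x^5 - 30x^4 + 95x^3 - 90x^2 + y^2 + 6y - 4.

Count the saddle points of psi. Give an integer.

psi separates as a function of x plus a function of y, so ∇psi=0 decouples.
∂psi/∂x = 15x(x - 4)(x - 3)(x - 1) = 0 at x ∈ {0, 1, 3, 4}; ∂psi/∂y = 2(y + 3) = 0 at y ∈ {-3}.
The Hessian is diagonal: diag(psi_xx, psi_yy). Second derivatives: psi_xx(0)=-180, psi_xx(1)=90, psi_xx(3)=-90, psi_xx(4)=180; psi_yy(-3)=2.
Saddle points occur where the two diagonal entries have opposite signs: (0, -3), (3, -3). Count: 2.

2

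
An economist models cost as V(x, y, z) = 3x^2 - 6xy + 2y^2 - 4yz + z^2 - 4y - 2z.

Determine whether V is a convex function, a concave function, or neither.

neither

V is quadratic, so its Hessian is the constant matrix H = [[6, -6, 0], [-6, 4, -4], [0, -4, 2]].
Leading principal minors: 6, -12, -120.
Neither pattern holds ⇒ H is indefinite ⇒ neither convex nor concave.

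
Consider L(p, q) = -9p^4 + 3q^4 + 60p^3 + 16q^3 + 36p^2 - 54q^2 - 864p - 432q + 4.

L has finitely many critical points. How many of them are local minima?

L separates as a function of p plus a function of q, so ∇L=0 decouples.
∂L/∂p = -36(p - 4)(p - 3)(p + 2) = 0 at p ∈ {-2, 3, 4}; ∂L/∂q = 12(q - 3)(q + 3)(q + 4) = 0 at q ∈ {-4, -3, 3}.
The Hessian is diagonal: diag(L_pp, L_qq). Second derivatives: L_pp(-2)=-1080, L_pp(3)=180, L_pp(4)=-216; L_qq(-4)=84, L_qq(-3)=-72, L_qq(3)=504.
Local minima occur where both diagonal entries positive: (3, -4), (3, 3). Count: 2.

2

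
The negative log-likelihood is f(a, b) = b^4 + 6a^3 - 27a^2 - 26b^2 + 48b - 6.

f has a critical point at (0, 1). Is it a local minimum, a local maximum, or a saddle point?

The mixed partial ∂²f/∂a∂b is 0, so the Hessian at any point is diag(f_aa, f_bb) = diag(18(2a - 3), 4(3b^2 - 13)).
At (0, 1): H = diag(-54, -40).
Both eigenvalues are negative, so H is negative definite: a local maximum.

local maximum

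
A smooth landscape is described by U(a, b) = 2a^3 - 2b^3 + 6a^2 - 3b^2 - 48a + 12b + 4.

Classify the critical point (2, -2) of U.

local minimum

The mixed partial ∂²U/∂a∂b is 0, so the Hessian at any point is diag(U_aa, U_bb) = diag(12(a + 1), -6(2b + 1)).
At (2, -2): H = diag(36, 18).
Both eigenvalues are positive, so H is positive definite: a local minimum.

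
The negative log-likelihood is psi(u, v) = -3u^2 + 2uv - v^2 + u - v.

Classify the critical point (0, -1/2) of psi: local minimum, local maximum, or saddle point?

local maximum

The Hessian of psi is constant: H = [[-6, 2], [2, -2]].
det(H) = (-6)·(-2) − 2² = 8.
det(H) > 0 and tr(H) = -8 < 0, so H is negative definite and the point is a local maximum.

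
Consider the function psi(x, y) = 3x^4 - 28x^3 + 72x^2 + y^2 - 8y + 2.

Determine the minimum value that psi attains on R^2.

psi(x,y) separates as P(x) + Q(y) + 2, so its minimum is min P + min Q + 2.
P'(x) = 12x(x - 4)(x - 3) vanishes at x ∈ {0, 3, 4}; Q'(y) = 2y - 8 vanishes at y ∈ {4}.
Local minima of P (where P''>0): P(0)=0, P(4)=128. Local minima of Q: Q(4)=-16.
So the global minimum of psi is P(0) + Q(4) + 2 = 0 − 16 + 2 = -14, attained at (0, 4).

-14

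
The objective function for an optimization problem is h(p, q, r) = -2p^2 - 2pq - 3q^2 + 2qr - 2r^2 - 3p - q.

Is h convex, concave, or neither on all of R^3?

h is quadratic, so its Hessian is the constant matrix H = [[-4, -2, 0], [-2, -6, 2], [0, 2, -4]].
Leading principal minors: -4, 20, -64.
Signs alternate −, +, − ⇒ H ≺ 0 ⇒ concave.

concave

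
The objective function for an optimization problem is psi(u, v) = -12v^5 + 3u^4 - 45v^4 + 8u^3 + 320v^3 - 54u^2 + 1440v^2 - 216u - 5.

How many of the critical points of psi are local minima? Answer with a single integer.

psi separates as a function of u plus a function of v, so ∇psi=0 decouples.
∂psi/∂u = 12(u - 3)(u + 2)(u + 3) = 0 at u ∈ {-3, -2, 3}; ∂psi/∂v = -60v(v - 4)(v + 3)(v + 4) = 0 at v ∈ {-4, -3, 0, 4}.
The Hessian is diagonal: diag(psi_uu, psi_vv). Second derivatives: psi_uu(-3)=72, psi_uu(-2)=-60, psi_uu(3)=360; psi_vv(-4)=1920, psi_vv(-3)=-1260, psi_vv(0)=2880, psi_vv(4)=-13440.
Local minima occur where both diagonal entries positive: (-3, -4), (-3, 0), (3, -4), (3, 0). Count: 4.

4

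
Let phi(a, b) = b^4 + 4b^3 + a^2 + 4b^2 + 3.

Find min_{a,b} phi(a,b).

3

phi(a,b) separates as P(a) + Q(b) + 3, so its minimum is min P + min Q + 3.
P'(a) = 2a vanishes at a ∈ {0}; Q'(b) = 4b(b + 1)(b + 2) vanishes at b ∈ {-2, -1, 0}.
Local minima of P (where P''>0): P(0)=0. Local minima of Q: Q(-2)=0, Q(0)=0.
So the global minimum of phi is P(0) + Q(-2) + 3 = 0 + 0 + 3 = 3, attained at (0, -2).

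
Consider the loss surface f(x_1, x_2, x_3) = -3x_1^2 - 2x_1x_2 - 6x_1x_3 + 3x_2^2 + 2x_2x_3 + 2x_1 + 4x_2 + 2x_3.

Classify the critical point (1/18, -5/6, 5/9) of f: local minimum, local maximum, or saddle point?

The Hessian is constant: H = [[-6, -2, -6], [-2, 6, 2], [-6, 2, 0]].
Leading principal minors: Δ₁ = -6, Δ₂ = -40, Δ₃ = -144.
The minors fit neither the all-positive nor the alternating-sign pattern, so H is indefinite: a saddle point.

saddle point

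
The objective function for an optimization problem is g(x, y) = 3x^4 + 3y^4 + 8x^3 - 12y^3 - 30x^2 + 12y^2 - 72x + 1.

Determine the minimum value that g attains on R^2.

-151

g(x,y) separates as P(x) + Q(y) + 1, so its minimum is min P + min Q + 1.
P'(x) = 12(x - 2)(x + 1)(x + 3) vanishes at x ∈ {-3, -1, 2}; Q'(y) = 12y(y - 2)(y - 1) vanishes at y ∈ {0, 1, 2}.
Local minima of P (where P''>0): P(-3)=-27, P(2)=-152. Local minima of Q: Q(0)=0, Q(2)=0.
So the global minimum of g is P(2) + Q(0) + 1 = -152 + 0 + 1 = -151, attained at (2, 0).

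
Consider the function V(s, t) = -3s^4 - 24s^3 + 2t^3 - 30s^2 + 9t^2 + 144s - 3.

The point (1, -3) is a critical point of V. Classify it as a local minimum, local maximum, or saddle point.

local maximum

The mixed partial ∂²V/∂s∂t is 0, so the Hessian at any point is diag(V_ss, V_tt) = diag(-12(3s^2 + 12s + 5), 6(2t + 3)).
At (1, -3): H = diag(-240, -18).
Both eigenvalues are negative, so H is negative definite: a local maximum.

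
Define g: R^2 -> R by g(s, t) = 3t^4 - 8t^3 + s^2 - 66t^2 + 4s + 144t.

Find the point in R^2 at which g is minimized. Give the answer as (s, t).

(-2, -3)

g(s,t) separates as P(s) + Q(t), so its minimum is min P + min Q.
P'(s) = 2s + 4 vanishes at s ∈ {-2}; Q'(t) = 12(t - 4)(t - 1)(t + 3) vanishes at t ∈ {-3, 1, 4}.
Local minima of P (where P''>0): P(-2)=-4. Local minima of Q: Q(-3)=-567, Q(4)=-224.
So the global minimum of g is P(-2) + Q(-3) = -4 − 567 = -571, attained at (-2, -3).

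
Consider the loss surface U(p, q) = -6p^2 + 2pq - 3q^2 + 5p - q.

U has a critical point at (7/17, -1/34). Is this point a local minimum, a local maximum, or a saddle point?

local maximum

The Hessian of U is constant: H = [[-12, 2], [2, -6]].
det(H) = (-12)·(-6) − 2² = 68.
det(H) > 0 and tr(H) = -18 < 0, so H is negative definite and the point is a local maximum.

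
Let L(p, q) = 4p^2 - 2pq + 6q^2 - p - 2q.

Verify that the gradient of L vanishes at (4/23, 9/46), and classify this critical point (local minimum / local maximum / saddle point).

∇L = (8p - 2q - 1, -2p + 12q - 2); substituting (4/23, 9/46) gives ∇L = (0, 0), so (4/23, 9/46) is indeed a critical point.
The Hessian of L is constant: H = [[8, -2], [-2, 12]].
det(H) = 8·12 − (-2)² = 92.
det(H) > 0 and tr(H) = 20 > 0, so H is positive definite and the point is a local minimum.

local minimum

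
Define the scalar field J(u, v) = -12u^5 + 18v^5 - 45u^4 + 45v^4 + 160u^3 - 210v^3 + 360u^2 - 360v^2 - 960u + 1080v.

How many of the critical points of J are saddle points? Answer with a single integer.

8

J separates as a function of u plus a function of v, so ∇J=0 decouples.
∂J/∂u = -60(u - 2)(u - 1)(u + 2)(u + 4) = 0 at u ∈ {-4, -2, 1, 2}; ∂J/∂v = 90(v - 2)(v - 1)(v + 2)(v + 3) = 0 at v ∈ {-3, -2, 1, 2}.
The Hessian is diagonal: diag(J_uu, J_vv). Second derivatives: J_uu(-4)=3600, J_uu(-2)=-1440, J_uu(1)=900, J_uu(2)=-1440; J_vv(-3)=-1800, J_vv(-2)=1080, J_vv(1)=-1080, J_vv(2)=1800.
Saddle points occur where the two diagonal entries have opposite signs: (-4, -3), (-4, 1), (-2, -2), (-2, 2), (1, -3), (1, 1), (2, -2), (2, 2). Count: 8.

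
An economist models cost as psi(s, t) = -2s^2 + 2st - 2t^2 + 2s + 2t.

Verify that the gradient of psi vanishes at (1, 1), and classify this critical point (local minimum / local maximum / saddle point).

local maximum

∇psi = (-4s + 2t + 2, 2s - 4t + 2); substituting (1, 1) gives ∇psi = (0, 0), so (1, 1) is indeed a critical point.
The Hessian of psi is constant: H = [[-4, 2], [2, -4]].
det(H) = (-4)·(-4) − 2² = 12.
det(H) > 0 and tr(H) = -8 < 0, so H is negative definite and the point is a local maximum.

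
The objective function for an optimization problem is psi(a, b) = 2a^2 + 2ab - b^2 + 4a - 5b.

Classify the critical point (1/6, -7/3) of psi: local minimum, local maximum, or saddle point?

The Hessian of psi is constant: H = [[4, 2], [2, -2]].
det(H) = 4·(-2) − 2² = -12.
Since det(H) < 0, H is indefinite and the critical point is a saddle point.

saddle point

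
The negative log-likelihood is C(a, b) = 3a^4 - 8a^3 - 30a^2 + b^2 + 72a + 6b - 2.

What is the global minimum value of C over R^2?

C(a,b) separates as P(a) + Q(b) − 2, so its minimum is min P + min Q − 2.
P'(a) = 12(a - 3)(a - 1)(a + 2) vanishes at a ∈ {-2, 1, 3}; Q'(b) = 2b + 6 vanishes at b ∈ {-3}.
Local minima of P (where P''>0): P(-2)=-152, P(3)=-27. Local minima of Q: Q(-3)=-9.
So the global minimum of C is P(-2) + Q(-3) − 2 = -152 − 9 − 2 = -163, attained at (-2, -3).

-163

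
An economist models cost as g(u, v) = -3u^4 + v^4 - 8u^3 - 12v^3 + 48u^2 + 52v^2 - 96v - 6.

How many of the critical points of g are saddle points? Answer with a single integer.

5

g separates as a function of u plus a function of v, so ∇g=0 decouples.
∂g/∂u = -12u(u - 2)(u + 4) = 0 at u ∈ {-4, 0, 2}; ∂g/∂v = 4(v - 4)(v - 3)(v - 2) = 0 at v ∈ {2, 3, 4}.
The Hessian is diagonal: diag(g_uu, g_vv). Second derivatives: g_uu(-4)=-288, g_uu(0)=96, g_uu(2)=-144; g_vv(2)=8, g_vv(3)=-4, g_vv(4)=8.
Saddle points occur where the two diagonal entries have opposite signs: (-4, 2), (-4, 4), (0, 3), (2, 2), (2, 4). Count: 5.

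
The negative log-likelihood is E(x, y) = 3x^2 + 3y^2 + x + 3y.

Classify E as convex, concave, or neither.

E is quadratic, so its Hessian is the constant matrix H = [[6, 0], [0, 6]].
det(H) = 36, tr(H) = 12.
det(H) > 0 and tr(H) > 0, so H is positive definite everywhere: convex.

convex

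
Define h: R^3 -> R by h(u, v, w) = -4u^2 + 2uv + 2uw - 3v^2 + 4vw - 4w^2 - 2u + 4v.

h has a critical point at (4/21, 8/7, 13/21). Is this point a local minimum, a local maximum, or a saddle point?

local maximum

The Hessian is constant: H = [[-8, 2, 2], [2, -6, 4], [2, 4, -8]].
Leading principal minors: Δ₁ = -8, Δ₂ = 44, Δ₃ = -168.
The minors alternate sign starting negative (−, +, −), so H is negative definite: a local maximum.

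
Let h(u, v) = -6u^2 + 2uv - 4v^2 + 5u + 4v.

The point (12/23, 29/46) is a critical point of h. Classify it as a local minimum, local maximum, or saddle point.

local maximum

The Hessian of h is constant: H = [[-12, 2], [2, -8]].
det(H) = (-12)·(-8) − 2² = 92.
det(H) > 0 and tr(H) = -20 < 0, so H is negative definite and the point is a local maximum.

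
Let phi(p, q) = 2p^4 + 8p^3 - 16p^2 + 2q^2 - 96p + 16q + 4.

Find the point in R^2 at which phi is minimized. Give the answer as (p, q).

phi(p,q) separates as A(p) + B(q) + 4, so its minimum is min A + min B + 4.
A'(p) = 8(p - 2)(p + 2)(p + 3) vanishes at p ∈ {-3, -2, 2}; B'(q) = 4q + 16 vanishes at q ∈ {-4}.
Local minima of A (where A''>0): A(-3)=90, A(2)=-160. Local minima of B: B(-4)=-32.
So the global minimum of phi is A(2) + B(-4) + 4 = -160 − 32 + 4 = -188, attained at (2, -4).

(2, -4)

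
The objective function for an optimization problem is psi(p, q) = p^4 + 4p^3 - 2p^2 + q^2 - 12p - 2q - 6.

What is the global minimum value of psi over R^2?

psi(p,q) separates as A(p) + B(q) − 6, so its minimum is min A + min B − 6.
A'(p) = 4(p - 1)(p + 1)(p + 3) vanishes at p ∈ {-3, -1, 1}; B'(q) = 2q - 2 vanishes at q ∈ {1}.
Local minima of A (where A''>0): A(-3)=-9, A(1)=-9. Local minima of B: B(1)=-1.
So the global minimum of psi is A(-3) + B(1) − 6 = -9 − 1 − 6 = -16, attained at (-3, 1).

-16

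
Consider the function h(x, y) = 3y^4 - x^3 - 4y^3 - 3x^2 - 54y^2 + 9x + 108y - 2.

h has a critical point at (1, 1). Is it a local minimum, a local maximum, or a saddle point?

The mixed partial ∂²h/∂x∂y is 0, so the Hessian at any point is diag(h_xx, h_yy) = diag(-6(x + 1), 12(3y^2 - 2y - 9)).
At (1, 1): H = diag(-12, -96).
Both eigenvalues are negative, so H is negative definite: a local maximum.

local maximum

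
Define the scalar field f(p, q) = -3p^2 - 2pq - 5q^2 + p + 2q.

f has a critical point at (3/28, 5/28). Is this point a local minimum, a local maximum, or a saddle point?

local maximum

The Hessian of f is constant: H = [[-6, -2], [-2, -10]].
det(H) = (-6)·(-10) − (-2)² = 56.
det(H) > 0 and tr(H) = -16 < 0, so H is negative definite and the point is a local maximum.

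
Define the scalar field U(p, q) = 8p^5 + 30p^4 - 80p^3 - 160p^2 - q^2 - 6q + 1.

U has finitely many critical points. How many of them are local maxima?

2

U separates as a function of p plus a function of q, so ∇U=0 decouples.
∂U/∂p = 40p(p - 2)(p + 1)(p + 4) = 0 at p ∈ {-4, -1, 0, 2}; ∂U/∂q = -2(q + 3) = 0 at q ∈ {-3}.
The Hessian is diagonal: diag(U_pp, U_qq). Second derivatives: U_pp(-4)=-2880, U_pp(-1)=360, U_pp(0)=-320, U_pp(2)=1440; U_qq(-3)=-2.
Local maxima occur where both diagonal entries negative: (-4, -3), (0, -3). Count: 2.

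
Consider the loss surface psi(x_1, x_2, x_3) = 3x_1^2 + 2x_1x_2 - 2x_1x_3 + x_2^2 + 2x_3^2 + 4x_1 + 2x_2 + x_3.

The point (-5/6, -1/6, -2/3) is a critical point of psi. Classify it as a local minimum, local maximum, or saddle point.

local minimum

The Hessian is constant: H = [[6, 2, -2], [2, 2, 0], [-2, 0, 4]].
Leading principal minors: Δ₁ = 6, Δ₂ = 8, Δ₃ = 24.
All leading minors are positive, so H is positive definite: a local minimum.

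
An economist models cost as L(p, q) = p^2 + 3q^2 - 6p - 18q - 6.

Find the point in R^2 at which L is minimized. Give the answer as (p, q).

L(p,q) separates as A(p) + B(q) − 6, so its minimum is min A + min B − 6.
A'(p) = 2p - 6 vanishes at p ∈ {3}; B'(q) = 6q - 18 vanishes at q ∈ {3}.
Local minima of A (where A''>0): A(3)=-9. Local minima of B: B(3)=-27.
So the global minimum of L is A(3) + B(3) − 6 = -9 − 27 − 6 = -42, attained at (3, 3).

(3, 3)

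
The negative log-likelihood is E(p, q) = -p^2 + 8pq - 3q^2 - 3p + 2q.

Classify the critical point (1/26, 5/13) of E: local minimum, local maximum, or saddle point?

saddle point

The Hessian of E is constant: H = [[-2, 8], [8, -6]].
det(H) = (-2)·(-6) − 8² = -52.
Since det(H) < 0, H is indefinite and the critical point is a saddle point.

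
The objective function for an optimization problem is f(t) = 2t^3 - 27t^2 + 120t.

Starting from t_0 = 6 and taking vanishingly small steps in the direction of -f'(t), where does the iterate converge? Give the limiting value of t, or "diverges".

5

f'(t) = 6(t - 5)(t - 4), so f'(6) = 12.
Gradient descent moves in the -f' direction, i.e. t is decreasing.
The nearest critical point in that direction is t = 5, where f'' = 6 > 0 (a local minimum). The iterate converges there.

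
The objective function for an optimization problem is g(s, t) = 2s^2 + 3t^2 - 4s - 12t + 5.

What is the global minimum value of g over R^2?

g(s,t) separates as P(s) + Q(t) + 5, so its minimum is min P + min Q + 5.
P'(s) = 4s - 4 vanishes at s ∈ {1}; Q'(t) = 6(t - 2) vanishes at t ∈ {2}.
Local minima of P (where P''>0): P(1)=-2. Local minima of Q: Q(2)=-12.
So the global minimum of g is P(1) + Q(2) + 5 = -2 − 12 + 5 = -9, attained at (1, 2).

-9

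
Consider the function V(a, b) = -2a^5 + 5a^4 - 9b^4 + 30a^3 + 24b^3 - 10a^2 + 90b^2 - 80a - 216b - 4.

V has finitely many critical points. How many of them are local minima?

2

V separates as a function of a plus a function of b, so ∇V=0 decouples.
∂V/∂a = -10(a - 4)(a - 1)(a + 1)(a + 2) = 0 at a ∈ {-2, -1, 1, 4}; ∂V/∂b = -36(b - 3)(b - 1)(b + 2) = 0 at b ∈ {-2, 1, 3}.
The Hessian is diagonal: diag(V_aa, V_bb). Second derivatives: V_aa(-2)=180, V_aa(-1)=-100, V_aa(1)=180, V_aa(4)=-900; V_bb(-2)=-540, V_bb(1)=216, V_bb(3)=-360.
Local minima occur where both diagonal entries positive: (-2, 1), (1, 1). Count: 2.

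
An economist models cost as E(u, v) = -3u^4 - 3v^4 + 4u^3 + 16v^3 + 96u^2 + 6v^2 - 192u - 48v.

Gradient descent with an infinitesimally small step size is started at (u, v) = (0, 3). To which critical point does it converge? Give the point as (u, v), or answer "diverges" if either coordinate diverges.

E is separable, so gradient descent decouples: u follows -∂E/∂u, v follows -∂E/∂v.
∂E/∂u = -12(u - 4)(u - 1)(u + 4); at u=0 this is -192, so u increases.
∂E/∂v = -12(v - 4)(v - 1)(v + 1); at v=3 this is 96, so v decreases.
u converges to its nearest critical value 1 (a local min of the u-part); v converges to 1. The iterate converges to (1, 1).

(1, 1)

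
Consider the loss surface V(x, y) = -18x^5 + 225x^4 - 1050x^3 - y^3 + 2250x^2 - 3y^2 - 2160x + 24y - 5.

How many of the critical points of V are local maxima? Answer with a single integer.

V separates as a function of x plus a function of y, so ∇V=0 decouples.
∂V/∂x = -90(x - 4)(x - 3)(x - 2)(x - 1) = 0 at x ∈ {1, 2, 3, 4}; ∂V/∂y = -3(y - 2)(y + 4) = 0 at y ∈ {-4, 2}.
The Hessian is diagonal: diag(V_xx, V_yy). Second derivatives: V_xx(1)=540, V_xx(2)=-180, V_xx(3)=180, V_xx(4)=-540; V_yy(-4)=18, V_yy(2)=-18.
Local maxima occur where both diagonal entries negative: (2, 2), (4, 2). Count: 2.

2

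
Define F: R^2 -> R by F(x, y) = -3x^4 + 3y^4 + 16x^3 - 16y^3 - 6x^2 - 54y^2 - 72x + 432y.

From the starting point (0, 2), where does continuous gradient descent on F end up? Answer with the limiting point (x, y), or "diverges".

F is separable, so gradient descent decouples: x follows -∂F/∂x, y follows -∂F/∂y.
∂F/∂x = -12(x - 3)(x - 2)(x + 1); at x=0 this is -72, so x increases.
∂F/∂y = 12(y - 4)(y - 3)(y + 3); at y=2 this is 120, so y decreases.
x converges to its nearest critical value 2 (a local min of the x-part); y converges to -3. The iterate converges to (2, -3).

(2, -3)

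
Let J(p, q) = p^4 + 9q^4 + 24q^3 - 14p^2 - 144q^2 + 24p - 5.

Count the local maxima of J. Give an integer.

1

J separates as a function of p plus a function of q, so ∇J=0 decouples.
∂J/∂p = 4(p - 2)(p - 1)(p + 3) = 0 at p ∈ {-3, 1, 2}; ∂J/∂q = 36q(q - 2)(q + 4) = 0 at q ∈ {-4, 0, 2}.
The Hessian is diagonal: diag(J_pp, J_qq). Second derivatives: J_pp(-3)=80, J_pp(1)=-16, J_pp(2)=20; J_qq(-4)=864, J_qq(0)=-288, J_qq(2)=432.
Local maxima occur where both diagonal entries negative: (1, 0). Count: 1.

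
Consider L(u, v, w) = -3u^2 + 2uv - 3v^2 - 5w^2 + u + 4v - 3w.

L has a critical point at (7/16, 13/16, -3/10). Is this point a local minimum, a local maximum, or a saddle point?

The Hessian is constant: H = [[-6, 2, 0], [2, -6, 0], [0, 0, -10]].
Leading principal minors: Δ₁ = -6, Δ₂ = 32, Δ₃ = -320.
The minors alternate sign starting negative (−, +, −), so H is negative definite: a local maximum.

local maximum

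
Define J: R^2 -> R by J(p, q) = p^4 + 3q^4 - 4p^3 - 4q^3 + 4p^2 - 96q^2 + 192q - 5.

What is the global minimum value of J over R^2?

J(p,q) separates as A(p) + B(q) − 5, so its minimum is min A + min B − 5.
A'(p) = 4p(p - 2)(p - 1) vanishes at p ∈ {0, 1, 2}; B'(q) = 12(q - 4)(q - 1)(q + 4) vanishes at q ∈ {-4, 1, 4}.
Local minima of A (where A''>0): A(0)=0, A(2)=0. Local minima of B: B(-4)=-1280, B(4)=-256.
So the global minimum of J is A(0) + B(-4) − 5 = 0 − 1280 − 5 = -1285, attained at (0, -4).

-1285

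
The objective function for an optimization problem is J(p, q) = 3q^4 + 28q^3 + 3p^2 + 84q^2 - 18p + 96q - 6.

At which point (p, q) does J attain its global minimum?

(3, -4)

J(p,q) separates as A(p) + B(q) − 6, so its minimum is min A + min B − 6.
A'(p) = 6p - 18 vanishes at p ∈ {3}; B'(q) = 12(q + 1)(q + 2)(q + 4) vanishes at q ∈ {-4, -2, -1}.
Local minima of A (where A''>0): A(3)=-27. Local minima of B: B(-4)=-64, B(-1)=-37.
So the global minimum of J is A(3) + B(-4) − 6 = -27 − 64 − 6 = -97, attained at (3, -4).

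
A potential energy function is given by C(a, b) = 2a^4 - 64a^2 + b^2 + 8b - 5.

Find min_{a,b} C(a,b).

C(a,b) separates as P(a) + Q(b) − 5, so its minimum is min P + min Q − 5.
P'(a) = 8a(a - 4)(a + 4) vanishes at a ∈ {-4, 0, 4}; Q'(b) = 2b + 8 vanishes at b ∈ {-4}.
Local minima of P (where P''>0): P(-4)=-512, P(4)=-512. Local minima of Q: Q(-4)=-16.
So the global minimum of C is P(-4) + Q(-4) − 5 = -512 − 16 − 5 = -533, attained at (-4, -4).

-533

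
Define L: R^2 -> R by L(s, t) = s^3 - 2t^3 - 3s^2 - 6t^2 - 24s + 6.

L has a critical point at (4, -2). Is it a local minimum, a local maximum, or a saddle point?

local minimum

The mixed partial ∂²L/∂s∂t is 0, so the Hessian at any point is diag(L_ss, L_tt) = diag(6(s - 1), -12(t + 1)).
At (4, -2): H = diag(18, 12).
Both eigenvalues are positive, so H is positive definite: a local minimum.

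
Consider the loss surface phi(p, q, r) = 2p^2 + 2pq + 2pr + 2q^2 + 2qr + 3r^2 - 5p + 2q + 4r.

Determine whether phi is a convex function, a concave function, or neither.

convex

phi is quadratic, so its Hessian is the constant matrix H = [[4, 2, 2], [2, 4, 2], [2, 2, 6]].
Leading principal minors: 4, 12, 56.
All positive ⇒ H ≻ 0 ⇒ convex.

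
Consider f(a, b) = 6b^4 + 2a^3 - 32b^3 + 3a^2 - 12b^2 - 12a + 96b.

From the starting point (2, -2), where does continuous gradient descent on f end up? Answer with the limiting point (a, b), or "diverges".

(1, -1)

f is separable, so gradient descent decouples: a follows -∂f/∂a, b follows -∂f/∂b.
∂f/∂a = 6(a - 1)(a + 2); at a=2 this is 24, so a decreases.
∂f/∂b = 24(b - 4)(b - 1)(b + 1); at b=-2 this is -432, so b increases.
a converges to its nearest critical value 1 (a local min of the a-part); b converges to -1. The iterate converges to (1, -1).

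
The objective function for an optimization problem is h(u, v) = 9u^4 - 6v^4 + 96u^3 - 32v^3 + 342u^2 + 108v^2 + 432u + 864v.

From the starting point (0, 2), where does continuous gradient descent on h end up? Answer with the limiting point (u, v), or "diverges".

h is separable, so gradient descent decouples: u follows -∂h/∂u, v follows -∂h/∂v.
∂h/∂u = 36(u + 1)(u + 3)(u + 4); at u=0 this is 432, so u decreases.
∂h/∂v = -24(v - 3)(v + 3)(v + 4); at v=2 this is 720, so v decreases.
u converges to its nearest critical value -1 (a local min of the u-part); v converges to -3. The iterate converges to (-1, -3).

(-1, -3)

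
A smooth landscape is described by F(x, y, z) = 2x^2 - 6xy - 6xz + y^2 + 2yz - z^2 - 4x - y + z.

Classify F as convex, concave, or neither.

F is quadratic, so its Hessian is the constant matrix H = [[4, -6, -6], [-6, 2, 2], [-6, 2, -2]].
Leading principal minors: 4, -28, 112.
Neither pattern holds ⇒ H is indefinite ⇒ neither convex nor concave.

neither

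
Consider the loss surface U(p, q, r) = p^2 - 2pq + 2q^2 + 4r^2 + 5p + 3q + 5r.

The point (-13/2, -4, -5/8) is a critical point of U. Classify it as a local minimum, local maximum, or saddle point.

The Hessian is constant: H = [[2, -2, 0], [-2, 4, 0], [0, 0, 8]].
Leading principal minors: Δ₁ = 2, Δ₂ = 4, Δ₃ = 32.
All leading minors are positive, so H is positive definite: a local minimum.

local minimum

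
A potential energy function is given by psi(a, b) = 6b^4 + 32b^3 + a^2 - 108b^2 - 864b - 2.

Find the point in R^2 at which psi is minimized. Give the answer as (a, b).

psi(a,b) separates as P(a) + Q(b) − 2, so its minimum is min P + min Q − 2.
P'(a) = 2a vanishes at a ∈ {0}; Q'(b) = 24(b - 3)(b + 3)(b + 4) vanishes at b ∈ {-4, -3, 3}.
Local minima of P (where P''>0): P(0)=0. Local minima of Q: Q(-4)=1216, Q(3)=-2214.
So the global minimum of psi is P(0) + Q(3) − 2 = 0 − 2214 − 2 = -2216, attained at (0, 3).

(0, 3)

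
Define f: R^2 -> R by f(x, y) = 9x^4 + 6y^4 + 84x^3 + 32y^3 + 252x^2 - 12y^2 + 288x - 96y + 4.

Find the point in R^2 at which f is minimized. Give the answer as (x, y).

f(x,y) separates as P(x) + Q(y) + 4, so its minimum is min P + min Q + 4.
P'(x) = 36(x + 1)(x + 2)(x + 4) vanishes at x ∈ {-4, -2, -1}; Q'(y) = 24(y - 1)(y + 1)(y + 4) vanishes at y ∈ {-4, -1, 1}.
Local minima of P (where P''>0): P(-4)=-192, P(-1)=-111. Local minima of Q: Q(-4)=-320, Q(1)=-70.
So the global minimum of f is P(-4) + Q(-4) + 4 = -192 − 320 + 4 = -508, attained at (-4, -4).

(-4, -4)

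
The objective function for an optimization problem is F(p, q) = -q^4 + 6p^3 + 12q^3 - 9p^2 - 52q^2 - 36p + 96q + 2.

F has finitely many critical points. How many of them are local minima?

F separates as a function of p plus a function of q, so ∇F=0 decouples.
∂F/∂p = 18(p - 2)(p + 1) = 0 at p ∈ {-1, 2}; ∂F/∂q = -4(q - 4)(q - 3)(q - 2) = 0 at q ∈ {2, 3, 4}.
The Hessian is diagonal: diag(F_pp, F_qq). Second derivatives: F_pp(-1)=-54, F_pp(2)=54; F_qq(2)=-8, F_qq(3)=4, F_qq(4)=-8.
Local minima occur where both diagonal entries positive: (2, 3). Count: 1.

1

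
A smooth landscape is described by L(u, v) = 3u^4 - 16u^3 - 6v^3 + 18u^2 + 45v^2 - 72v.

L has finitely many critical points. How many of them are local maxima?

1

L separates as a function of u plus a function of v, so ∇L=0 decouples.
∂L/∂u = 12u(u - 3)(u - 1) = 0 at u ∈ {0, 1, 3}; ∂L/∂v = -18(v - 4)(v - 1) = 0 at v ∈ {1, 4}.
The Hessian is diagonal: diag(L_uu, L_vv). Second derivatives: L_uu(0)=36, L_uu(1)=-24, L_uu(3)=72; L_vv(1)=54, L_vv(4)=-54.
Local maxima occur where both diagonal entries negative: (1, 4). Count: 1.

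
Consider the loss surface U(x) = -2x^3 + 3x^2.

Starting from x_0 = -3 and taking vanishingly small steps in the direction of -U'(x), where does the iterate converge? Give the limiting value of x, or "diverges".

0

U'(x) = -6x(x - 1), so U'(-3) = -72.
Gradient descent moves in the -U' direction, i.e. x is increasing.
The nearest critical point in that direction is x = 0, where U'' = 6 > 0 (a local minimum). The iterate converges there.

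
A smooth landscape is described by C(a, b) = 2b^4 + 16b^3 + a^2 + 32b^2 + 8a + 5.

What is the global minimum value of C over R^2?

C(a,b) separates as P(a) + Q(b) + 5, so its minimum is min P + min Q + 5.
P'(a) = 2a + 8 vanishes at a ∈ {-4}; Q'(b) = 8b(b + 2)(b + 4) vanishes at b ∈ {-4, -2, 0}.
Local minima of P (where P''>0): P(-4)=-16. Local minima of Q: Q(-4)=0, Q(0)=0.
So the global minimum of C is P(-4) + Q(-4) + 5 = -16 + 0 + 5 = -11, attained at (-4, -4).

-11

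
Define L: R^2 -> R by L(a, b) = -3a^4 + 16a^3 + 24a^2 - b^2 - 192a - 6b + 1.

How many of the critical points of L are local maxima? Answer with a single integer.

L separates as a function of a plus a function of b, so ∇L=0 decouples.
∂L/∂a = -12(a - 4)(a - 2)(a + 2) = 0 at a ∈ {-2, 2, 4}; ∂L/∂b = -2(b + 3) = 0 at b ∈ {-3}.
The Hessian is diagonal: diag(L_aa, L_bb). Second derivatives: L_aa(-2)=-288, L_aa(2)=96, L_aa(4)=-144; L_bb(-3)=-2.
Local maxima occur where both diagonal entries negative: (-2, -3), (4, -3). Count: 2.

2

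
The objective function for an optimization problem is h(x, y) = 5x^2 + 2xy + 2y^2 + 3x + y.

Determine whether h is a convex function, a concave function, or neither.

h is quadratic, so its Hessian is the constant matrix H = [[10, 2], [2, 4]].
det(H) = 36, tr(H) = 14.
det(H) > 0 and tr(H) > 0, so H is positive definite everywhere: convex.

convex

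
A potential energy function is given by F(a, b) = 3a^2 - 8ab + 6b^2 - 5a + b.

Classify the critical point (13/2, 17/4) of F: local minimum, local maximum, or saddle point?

The Hessian of F is constant: H = [[6, -8], [-8, 12]].
det(H) = 6·12 − (-8)² = 8.
det(H) > 0 and tr(H) = 18 > 0, so H is positive definite and the point is a local minimum.

local minimum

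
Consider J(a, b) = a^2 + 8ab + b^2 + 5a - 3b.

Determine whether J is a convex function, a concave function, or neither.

neither

J is quadratic, so its Hessian is the constant matrix H = [[2, 8], [8, 2]].
det(H) = -60, tr(H) = 4.
det(H) < 0, so H is indefinite: neither convex nor concave.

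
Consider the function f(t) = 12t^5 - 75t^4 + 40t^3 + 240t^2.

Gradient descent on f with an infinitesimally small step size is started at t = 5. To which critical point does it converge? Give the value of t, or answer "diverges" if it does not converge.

f'(t) = 60t(t - 4)(t - 2)(t + 1), so f'(5) = 5400.
Gradient descent moves in the -f' direction, i.e. t is decreasing.
The nearest critical point in that direction is t = 4, where f'' = 2400 > 0 (a local minimum). The iterate converges there.

4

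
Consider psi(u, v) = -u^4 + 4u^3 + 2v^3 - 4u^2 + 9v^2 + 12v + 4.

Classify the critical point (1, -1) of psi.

The mixed partial ∂²psi/∂u∂v is 0, so the Hessian at any point is diag(psi_uu, psi_vv) = diag(4(-3u^2 + 6u - 2), 6(2v + 3)).
At (1, -1): H = diag(4, 6).
Both eigenvalues are positive, so H is positive definite: a local minimum.

local minimum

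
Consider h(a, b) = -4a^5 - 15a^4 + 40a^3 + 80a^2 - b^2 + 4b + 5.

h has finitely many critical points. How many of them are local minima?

0

h separates as a function of a plus a function of b, so ∇h=0 decouples.
∂h/∂a = -20a(a - 2)(a + 1)(a + 4) = 0 at a ∈ {-4, -1, 0, 2}; ∂h/∂b = -2(b - 2) = 0 at b ∈ {2}.
The Hessian is diagonal: diag(h_aa, h_bb). Second derivatives: h_aa(-4)=1440, h_aa(-1)=-180, h_aa(0)=160, h_aa(2)=-720; h_bb(2)=-2.
Local minima occur where both diagonal entries positive: none. Count: 0.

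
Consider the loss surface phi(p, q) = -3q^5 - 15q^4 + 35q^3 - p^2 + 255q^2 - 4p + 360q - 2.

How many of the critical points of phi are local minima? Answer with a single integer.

0

phi separates as a function of p plus a function of q, so ∇phi=0 decouples.
∂phi/∂p = -2(p + 2) = 0 at p ∈ {-2}; ∂phi/∂q = -15(q - 3)(q + 1)(q + 2)(q + 4) = 0 at q ∈ {-4, -2, -1, 3}.
The Hessian is diagonal: diag(phi_pp, phi_qq). Second derivatives: phi_pp(-2)=-2; phi_qq(-4)=630, phi_qq(-2)=-150, phi_qq(-1)=180, phi_qq(3)=-2100.
Local minima occur where both diagonal entries positive: none. Count: 0.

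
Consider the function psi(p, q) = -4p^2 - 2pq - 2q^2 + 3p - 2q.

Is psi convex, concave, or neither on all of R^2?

psi is quadratic, so its Hessian is the constant matrix H = [[-8, -2], [-2, -4]].
det(H) = 28, tr(H) = -12.
det(H) > 0 and tr(H) < 0, so H is negative definite everywhere: concave.

concave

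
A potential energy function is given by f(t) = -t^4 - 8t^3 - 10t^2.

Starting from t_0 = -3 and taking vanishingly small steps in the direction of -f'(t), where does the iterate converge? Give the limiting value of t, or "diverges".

-1

f'(t) = -4t(t + 1)(t + 5), so f'(-3) = -48.
Gradient descent moves in the -f' direction, i.e. t is increasing.
The nearest critical point in that direction is t = -1, where f'' = 16 > 0 (a local minimum). The iterate converges there.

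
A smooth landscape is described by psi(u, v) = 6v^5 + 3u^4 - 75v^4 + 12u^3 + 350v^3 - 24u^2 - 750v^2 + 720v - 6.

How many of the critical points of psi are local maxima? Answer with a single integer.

psi separates as a function of u plus a function of v, so ∇psi=0 decouples.
∂psi/∂u = 12u(u - 1)(u + 4) = 0 at u ∈ {-4, 0, 1}; ∂psi/∂v = 30(v - 4)(v - 3)(v - 2)(v - 1) = 0 at v ∈ {1, 2, 3, 4}.
The Hessian is diagonal: diag(psi_uu, psi_vv). Second derivatives: psi_uu(-4)=240, psi_uu(0)=-48, psi_uu(1)=60; psi_vv(1)=-180, psi_vv(2)=60, psi_vv(3)=-60, psi_vv(4)=180.
Local maxima occur where both diagonal entries negative: (0, 1), (0, 3). Count: 2.

2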